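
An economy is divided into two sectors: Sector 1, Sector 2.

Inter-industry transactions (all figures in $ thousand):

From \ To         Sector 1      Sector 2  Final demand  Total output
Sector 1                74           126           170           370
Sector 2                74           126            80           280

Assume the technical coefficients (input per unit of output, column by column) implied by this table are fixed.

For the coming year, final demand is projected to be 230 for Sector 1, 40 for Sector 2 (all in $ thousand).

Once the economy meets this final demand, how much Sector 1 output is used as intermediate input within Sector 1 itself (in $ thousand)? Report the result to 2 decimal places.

Technical coefficients a_ij = z_ij / X_j:
  a_11 = 74/370 = 0.20, a_21 = 74/370 = 0.20
  a_12 = 126/280 = 0.45, a_22 = 126/280 = 0.45
I − A =
  [   0.80    -0.45]
  [  -0.20     0.55]
det(I−A) = (0.80)(0.55) − (-0.45)(-0.20) = 0.3500
adj(I−A) = [[0.55, 0.45], [0.20, 0.80]]
(I − A)⁻¹ = adj(I−A) / det(I−A) ≈
  [   1.5714     1.2857]
  [   0.5714     2.2857]
First solve x = (I − A)⁻¹ d = adj(I−A)·d / det(I−A); in particular x_1 = (0.55·230 + 0.45·40) / 0.3500 = 144.50 / 0.3500 ≈ 412.8571.
Intermediate flow from 1 to 1: z_11 = a_11 · x_1 = 0.20 × 144.50 / 0.3500 = 28.90 / 0.3500 ≈ 82.57.

z_11 = 82.57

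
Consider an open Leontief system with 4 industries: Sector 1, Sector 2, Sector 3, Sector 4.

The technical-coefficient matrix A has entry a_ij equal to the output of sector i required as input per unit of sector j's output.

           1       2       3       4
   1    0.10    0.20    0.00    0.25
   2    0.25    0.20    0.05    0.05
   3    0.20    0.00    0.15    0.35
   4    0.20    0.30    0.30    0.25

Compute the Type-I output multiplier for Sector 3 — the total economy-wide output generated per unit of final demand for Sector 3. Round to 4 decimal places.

I − A =
  [   0.90    -0.20     0.00    -0.25]
  [  -0.25     0.80    -0.05    -0.05]
  [  -0.20     0.00     0.85    -0.35]
  [  -0.20    -0.30    -0.30     0.75]
Compute the cofactors C_ij = (−1)^(i+j)·(3×3 minor ij) of I−A; the adjugate is their transpose:
adj(I−A) = Cᵀ =
  [ 0.408000   0.170250   0.074250   0.182000]
  [ 0.155625   0.421750   0.063500   0.109625]
  [ 0.199250   0.153500   0.428250   0.276500]
  [ 0.250750   0.275500   0.216500   0.567500]
det(I−A) = Σ_j (I−A)_1j·C_1j = (0.90)(0.408000) + (-0.20)(0.155625) + (0.00)(0.199250) + (-0.25)(0.250750) = 0.2733875
(I − A)⁻¹ = adj(I−A) / det(I−A) ≈
  [   1.49239     0.62274     0.27159     0.66572]
  [   0.56925     1.54268     0.23227     0.40099]
  [   0.72882     0.56147     1.56646     1.01138]
  [   0.91720     1.00773     0.79192     2.07581]
The output multiplier for sector j is the column-j sum of the Leontief inverse (I − A)⁻¹ = adj(I−A) / det(I−A).
Column 3 of adj(I−A): (0.074250, 0.063500, 0.428250, 0.216500); det(I−A) = 0.2733875.
m_3 = (0.074250 + 0.063500 + 0.428250 + 0.216500) / 0.2733875 = 0.7825 / 0.2733875 ≈ 2.8622.

m_3 = 2.8622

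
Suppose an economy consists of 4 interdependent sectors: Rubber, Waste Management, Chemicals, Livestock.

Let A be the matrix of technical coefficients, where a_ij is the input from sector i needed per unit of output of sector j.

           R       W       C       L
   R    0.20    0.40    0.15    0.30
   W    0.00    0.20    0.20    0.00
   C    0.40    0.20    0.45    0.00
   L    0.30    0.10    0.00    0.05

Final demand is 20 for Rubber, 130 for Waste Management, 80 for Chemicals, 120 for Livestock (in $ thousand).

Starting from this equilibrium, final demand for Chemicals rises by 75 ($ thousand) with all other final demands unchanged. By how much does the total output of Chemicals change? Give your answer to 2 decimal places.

I − A =
  [   0.80    -0.40    -0.15    -0.30]
  [   0.00     0.80    -0.20     0.00]
  [  -0.40    -0.20     0.55     0.00]
  [  -0.30    -0.10     0.00     0.95]
Compute the cofactors C_ij = (−1)^(i+j)·(3×3 minor ij) of I−A; the adjugate is their transpose:
adj(I−A) = Cᵀ =
  [ 0.3800   0.2540   0.1960   0.1200]
  [ 0.0760   0.3115   0.1340   0.0240]
  [ 0.3040   0.2980   0.5360   0.0960]
  [ 0.1280   0.1130   0.0760   0.2400]
det(I−A) = Σ_j (I−A)_1j·C_1j = (0.80)(0.3800) + (-0.40)(0.0760) + (-0.15)(0.3040) + (-0.30)(0.1280) = 0.1896
(I − A)⁻¹ = adj(I−A) / det(I−A) ≈
  [   2.0042     1.3397     1.0338     0.6329]
  [   0.4008     1.6429     0.7068     0.1266]
  [   1.6034     1.5717     2.8270     0.5063]
  [   0.6751     0.5960     0.4008     1.2658]
Δx = (I − A)⁻¹ Δd with Δd having +75 in the Chemicals component and 0 elsewhere.
So Δx_C = L_CC · (+75), where L_CC = adj(I−A)_CC / det(I−A) = 0.5360 / 0.1896.
Δx_C = 0.5360 × (+75) / 0.1896 = 40.20 / 0.1896 ≈ 212.03.

Δx_C = 212.03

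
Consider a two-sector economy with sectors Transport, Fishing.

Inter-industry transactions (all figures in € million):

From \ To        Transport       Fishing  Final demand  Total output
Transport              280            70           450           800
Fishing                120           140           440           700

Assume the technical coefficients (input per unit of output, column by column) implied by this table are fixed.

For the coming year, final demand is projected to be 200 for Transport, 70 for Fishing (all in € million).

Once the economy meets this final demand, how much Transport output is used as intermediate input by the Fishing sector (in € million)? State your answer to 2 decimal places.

Technical coefficients a_ij = z_ij / X_j:
  a_11 = 280/800 = 0.35, a_21 = 120/800 = 0.15
  a_12 = 70/700 = 0.10, a_22 = 140/700 = 0.20
I − A =
  [   0.65    -0.10]
  [  -0.15     0.80]
det(I−A) = (0.65)(0.80) − (-0.10)(-0.15) = 0.5050
adj(I−A) = [[0.80, 0.10], [0.15, 0.65]]
(I − A)⁻¹ = adj(I−A) / det(I−A) ≈
  [   1.5842     0.1980]
  [   0.2970     1.2871]
First solve x = (I − A)⁻¹ d = adj(I−A)·d / det(I−A); in particular x_2 = (0.15·200 + 0.65·70) / 0.5050 = 75.50 / 0.5050 ≈ 149.5050.
Intermediate flow from 1 to 2: z_12 = a_12 · x_2 = 0.10 × 75.50 / 0.5050 = 7.55 / 0.5050 ≈ 14.95.

z_12 = 14.95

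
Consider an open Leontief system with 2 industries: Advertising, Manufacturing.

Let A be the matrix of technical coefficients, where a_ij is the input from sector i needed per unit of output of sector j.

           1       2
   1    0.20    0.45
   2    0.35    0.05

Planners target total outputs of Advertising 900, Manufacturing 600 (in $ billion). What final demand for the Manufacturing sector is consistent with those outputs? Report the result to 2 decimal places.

I − A =
  [   0.80    -0.45]
  [  -0.35     0.95]
d = (I − A) x:
  d_1 = (+0.80)·900 + (-0.45)·600 = 450.00
  d_2 = (-0.35)·900 + (+0.95)·600 = 255.00

d_2 = 255.00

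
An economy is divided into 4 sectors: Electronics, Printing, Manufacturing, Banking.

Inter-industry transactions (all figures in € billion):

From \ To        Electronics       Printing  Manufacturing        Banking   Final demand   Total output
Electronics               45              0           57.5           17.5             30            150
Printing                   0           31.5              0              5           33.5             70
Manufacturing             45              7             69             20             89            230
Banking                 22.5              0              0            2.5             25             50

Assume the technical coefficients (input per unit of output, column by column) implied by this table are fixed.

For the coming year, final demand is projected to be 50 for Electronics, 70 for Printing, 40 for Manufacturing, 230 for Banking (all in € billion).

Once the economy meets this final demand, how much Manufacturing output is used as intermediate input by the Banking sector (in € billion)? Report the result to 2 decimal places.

Technical coefficients a_ij = z_ij / X_j:
  a_11 = 45/150 = 0.30, a_21 = 0/150 = 0.00, a_31 = 45/150 = 0.30, a_41 = 22.5/150 = 0.15
  a_12 = 0/70 = 0.00, a_22 = 31.5/70 = 0.45, a_32 = 7/70 = 0.10, a_42 = 0/70 = 0.00
  a_13 = 57.5/230 = 0.25, a_23 = 0/230 = 0.00, a_33 = 69/230 = 0.30, a_43 = 0/230 = 0.00
  a_14 = 17.5/50 = 0.35, a_24 = 5/50 = 0.10, a_34 = 20/50 = 0.40, a_44 = 2.5/50 = 0.05
I − A =
  [   0.70     0.00    -0.25    -0.35]
  [   0.00     0.55     0.00    -0.10]
  [  -0.30    -0.10     0.70    -0.40]
  [  -0.15     0.00     0.00     0.95]
Compute the cofactors C_ij = (−1)^(i+j)·(3×3 minor ij) of I−A; the adjugate is their transpose:
adj(I−A) = Cᵀ =
  [ 0.365750   0.023750   0.130625   0.192250]
  [ 0.010500   0.342500   0.003750   0.041500]
  [ 0.191250   0.061250   0.336875   0.218750]
  [ 0.057750   0.003750   0.020625   0.228250]
det(I−A) = Σ_j (I−A)_1j·C_1j = (0.70)(0.365750) + (0.00)(0.010500) + (-0.25)(0.191250) + (-0.35)(0.057750) = 0.1880
(I − A)⁻¹ = adj(I−A) / det(I−A) ≈
  [   1.9455     0.1263     0.6948     1.0226]
  [   0.0559     1.8218     0.0199     0.2207]
  [   1.0173     0.3258     1.7919     1.1636]
  [   0.3072     0.0199     0.1097     1.2141]
First solve x = (I − A)⁻¹ d = adj(I−A)·d / det(I−A); in particular x_4 = (0.057750·50 + 0.003750·70 + 0.020625·40 + 0.228250·230) / 0.1880 = 56.4725 / 0.1880 ≈ 300.3856.
Intermediate flow from 3 to 4: z_34 = a_34 · x_4 = 0.40 × 56.4725 / 0.1880 = 22.589 / 0.1880 ≈ 120.15.

z_34 = 120.15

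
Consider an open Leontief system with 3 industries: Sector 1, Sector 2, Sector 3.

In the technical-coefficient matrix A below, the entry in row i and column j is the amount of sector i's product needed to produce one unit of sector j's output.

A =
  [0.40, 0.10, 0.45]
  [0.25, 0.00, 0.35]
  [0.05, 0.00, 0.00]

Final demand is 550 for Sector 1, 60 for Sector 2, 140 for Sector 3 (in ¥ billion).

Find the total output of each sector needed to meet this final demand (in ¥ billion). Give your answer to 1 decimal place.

I − A =
  [   0.60    -0.10    -0.45]
  [  -0.25     1.00    -0.35]
  [  -0.05     0.00     1.00]
Cofactors of I−A, C_ij = (−1)^(i+j)·(minor ij) (rows/columns in the sector order above):
  C_11 = (1.00)(1.00) − (-0.35)(0.00) = 1.0000
  C_12 = −[(-0.25)(1.00) − (-0.35)(-0.05)] = 0.2675
  C_13 = (-0.25)(0.00) − (1.00)(-0.05) = 0.0500
  C_21 = −[(-0.10)(1.00) − (-0.45)(0.00)] = 0.1000
  C_22 = (0.60)(1.00) − (-0.45)(-0.05) = 0.5775
  C_23 = −[(0.60)(0.00) − (-0.10)(-0.05)] = 0.0050
  C_31 = (-0.10)(-0.35) − (-0.45)(1.00) = 0.4850
  C_32 = −[(0.60)(-0.35) − (-0.45)(-0.25)] = 0.3225
  C_33 = (0.60)(1.00) − (-0.10)(-0.25) = 0.5750
det(I−A) = Σ_j (I−A)_1j·C_1j = (0.60)(1.0000) + (-0.10)(0.2675) + (-0.45)(0.0500) = 0.55075
adj(I−A) = Cᵀ =
  [ 1.0000   0.1000   0.4850]
  [ 0.2675   0.5775   0.3225]
  [ 0.0500   0.0050   0.5750]
(I − A)⁻¹ = adj(I−A) / det(I−A) ≈
  [   1.8157     0.1816     0.8806]
  [   0.4857     1.0486     0.5856]
  [   0.0908     0.0091     1.0440]
x = (I − A)⁻¹ d = adj(I−A)·d / det(I−A), with det(I−A) = 0.55075:
  x_1 = (1.0000·550 + 0.1000·60 + 0.4850·140) / 0.55075 = 623.90 / 0.55075 ≈ 1132.8
  x_2 = (0.2675·550 + 0.5775·60 + 0.3225·140) / 0.55075 = 226.925 / 0.55075 ≈ 412.0
  x_3 = (0.0500·550 + 0.0050·60 + 0.5750·140) / 0.55075 = 108.30 / 0.55075 ≈ 196.6

x_1 = 1132.8, x_2 = 412.0, x_3 = 196.6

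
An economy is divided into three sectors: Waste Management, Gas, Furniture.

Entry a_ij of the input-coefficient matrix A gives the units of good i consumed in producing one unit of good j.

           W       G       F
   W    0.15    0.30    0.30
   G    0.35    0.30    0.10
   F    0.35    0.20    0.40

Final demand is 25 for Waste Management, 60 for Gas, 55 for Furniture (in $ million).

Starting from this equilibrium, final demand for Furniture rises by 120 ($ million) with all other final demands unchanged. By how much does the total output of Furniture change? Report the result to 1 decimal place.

I − A =
  [   0.85    -0.30    -0.30]
  [  -0.35     0.70    -0.10]
  [  -0.35    -0.20     0.60]
Cofactors of I−A, C_ij = (−1)^(i+j)·(minor ij) (rows/columns in the sector order above):
  C_11 = (0.70)(0.60) − (-0.10)(-0.20) = 0.4000
  C_12 = −[(-0.35)(0.60) − (-0.10)(-0.35)] = 0.2450
  C_13 = (-0.35)(-0.20) − (0.70)(-0.35) = 0.3150
  C_21 = −[(-0.30)(0.60) − (-0.30)(-0.20)] = 0.2400
  C_22 = (0.85)(0.60) − (-0.30)(-0.35) = 0.4050
  C_23 = −[(0.85)(-0.20) − (-0.30)(-0.35)] = 0.2750
  C_31 = (-0.30)(-0.10) − (-0.30)(0.70) = 0.2400
  C_32 = −[(0.85)(-0.10) − (-0.30)(-0.35)] = 0.1900
  C_33 = (0.85)(0.70) − (-0.30)(-0.35) = 0.4900
det(I−A) = Σ_j (I−A)_1j·C_1j = (0.85)(0.4000) + (-0.30)(0.2450) + (-0.30)(0.3150) = 0.1720
adj(I−A) = Cᵀ =
  [ 0.4000   0.2400   0.2400]
  [ 0.2450   0.4050   0.1900]
  [ 0.3150   0.2750   0.4900]
(I − A)⁻¹ = adj(I−A) / det(I−A) ≈
  [   2.3256     1.3953     1.3953]
  [   1.4244     2.3547     1.1047]
  [   1.8314     1.5988     2.8488]
Δx = (I − A)⁻¹ Δd with Δd having +120 in the Furniture component and 0 elsewhere.
So Δx_F = L_FF · (+120), where L_FF = adj(I−A)_FF / det(I−A) = 0.4900 / 0.1720.
Δx_F = 0.4900 × (+120) / 0.1720 = 58.80 / 0.1720 ≈ 341.9.

Δx_F = 341.9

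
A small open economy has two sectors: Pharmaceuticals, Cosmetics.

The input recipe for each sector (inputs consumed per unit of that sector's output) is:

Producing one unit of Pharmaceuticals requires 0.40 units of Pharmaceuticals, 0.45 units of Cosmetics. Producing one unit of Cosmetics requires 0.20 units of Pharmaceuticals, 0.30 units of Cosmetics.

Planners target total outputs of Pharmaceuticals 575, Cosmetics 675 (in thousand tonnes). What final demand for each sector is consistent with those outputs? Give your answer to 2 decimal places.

I − A =
  [   0.60    -0.20]
  [  -0.45     0.70]
d = (I − A) x:
  d_1 = (+0.60)·575 + (-0.20)·675 = 210.00
  d_2 = (-0.45)·575 + (+0.70)·675 = 213.75

d_1 = 210.00, d_2 = 213.75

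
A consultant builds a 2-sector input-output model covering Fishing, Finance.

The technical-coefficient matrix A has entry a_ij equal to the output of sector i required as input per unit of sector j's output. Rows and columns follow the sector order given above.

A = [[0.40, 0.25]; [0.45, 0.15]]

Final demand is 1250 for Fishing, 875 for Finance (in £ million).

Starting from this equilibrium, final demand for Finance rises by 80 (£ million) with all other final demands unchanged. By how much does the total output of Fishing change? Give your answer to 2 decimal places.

I − A =
  [   0.60    -0.25]
  [  -0.45     0.85]
det(I−A) = (0.60)(0.85) − (-0.25)(-0.45) = 0.3975
adj(I−A) = [[0.85, 0.25], [0.45, 0.60]]
(I − A)⁻¹ = adj(I−A) / det(I−A) ≈
  [   2.1384     0.6289]
  [   1.1321     1.5094]
Δx = (I − A)⁻¹ Δd with Δd having +80 in the Finance component and 0 elsewhere.
So Δx_1 = L_12 · (+80), where L_12 = adj(I−A)_12 / det(I−A) = 0.25 / 0.3975.
Δx_1 = 0.25 × (+80) / 0.3975 = 20.00 / 0.3975 ≈ 50.31.

Δx_1 = 50.31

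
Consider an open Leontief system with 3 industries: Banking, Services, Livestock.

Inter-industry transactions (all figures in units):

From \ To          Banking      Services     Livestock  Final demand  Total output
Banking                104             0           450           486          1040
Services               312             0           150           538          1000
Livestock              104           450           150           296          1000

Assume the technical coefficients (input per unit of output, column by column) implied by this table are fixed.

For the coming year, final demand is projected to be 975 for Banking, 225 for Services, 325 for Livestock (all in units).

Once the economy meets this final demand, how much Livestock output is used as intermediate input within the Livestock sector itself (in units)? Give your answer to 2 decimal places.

Technical coefficients a_ij = z_ij / X_j:
  a_11 = 104/1040 = 0.10, a_21 = 312/1040 = 0.30, a_31 = 104/1040 = 0.10
  a_12 = 0/1000 = 0.00, a_22 = 0/1000 = 0.00, a_32 = 450/1000 = 0.45
  a_13 = 450/1000 = 0.45, a_23 = 150/1000 = 0.15, a_33 = 150/1000 = 0.15
I − A =
  [   0.90     0.00    -0.45]
  [  -0.30     1.00    -0.15]
  [  -0.10    -0.45     0.85]
Cofactors of I−A, C_ij = (−1)^(i+j)·(minor ij) (rows/columns in the sector order above):
  C_11 = (1.00)(0.85) − (-0.15)(-0.45) = 0.7825
  C_12 = −[(-0.30)(0.85) − (-0.15)(-0.10)] = 0.2700
  C_13 = (-0.30)(-0.45) − (1.00)(-0.10) = 0.2350
  C_21 = −[(0.00)(0.85) − (-0.45)(-0.45)] = 0.2025
  C_22 = (0.90)(0.85) − (-0.45)(-0.10) = 0.7200
  C_23 = −[(0.90)(-0.45) − (0.00)(-0.10)] = 0.4050
  C_31 = (0.00)(-0.15) − (-0.45)(1.00) = 0.4500
  C_32 = −[(0.90)(-0.15) − (-0.45)(-0.30)] = 0.2700
  C_33 = (0.90)(1.00) − (0.00)(-0.30) = 0.9000
det(I−A) = Σ_j (I−A)_1j·C_1j = (0.90)(0.7825) + (0.00)(0.2700) + (-0.45)(0.2350) = 0.5985
adj(I−A) = Cᵀ =
  [ 0.7825   0.2025   0.4500]
  [ 0.2700   0.7200   0.2700]
  [ 0.2350   0.4050   0.9000]
(I − A)⁻¹ = adj(I−A) / det(I−A) ≈
  [   1.3074     0.3383     0.7519]
  [   0.4511     1.2030     0.4511]
  [   0.3926     0.6767     1.5038]
First solve x = (I − A)⁻¹ d = adj(I−A)·d / det(I−A); in particular x_3 = (0.2350·975 + 0.4050·225 + 0.9000·325) / 0.5985 = 612.75 / 0.5985 ≈ 1023.8095.
Intermediate flow from 3 to 3: z_33 = a_33 · x_3 = 0.15 × 612.75 / 0.5985 = 91.9125 / 0.5985 ≈ 153.57.

z_33 = 153.57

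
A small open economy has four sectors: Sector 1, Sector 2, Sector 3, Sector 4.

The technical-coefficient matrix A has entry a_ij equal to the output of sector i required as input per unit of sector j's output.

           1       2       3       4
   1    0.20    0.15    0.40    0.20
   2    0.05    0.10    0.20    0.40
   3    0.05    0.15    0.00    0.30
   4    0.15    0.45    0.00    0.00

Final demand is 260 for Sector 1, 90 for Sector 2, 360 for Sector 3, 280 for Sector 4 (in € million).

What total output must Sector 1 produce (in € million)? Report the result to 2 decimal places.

x_1 = 978.51

I − A =
  [   0.80    -0.15    -0.40    -0.20]
  [  -0.05     0.90    -0.20    -0.40]
  [  -0.05    -0.15     1.00    -0.30]
  [  -0.15    -0.45     0.00     1.00]
Compute the cofactors C_ij = (−1)^(i+j)·(3×3 minor ij) of I−A; the adjugate is their transpose:
adj(I−A) = Cᵀ =
  [ 0.66300   0.35400   0.33600   0.37500]
  [ 0.12900   0.73200   0.19800   0.37800]
  [ 0.09975   0.24225   0.52800   0.27525]
  [ 0.15750   0.38250   0.13950   0.66600]
det(I−A) = Σ_j (I−A)_1j·C_1j = (0.80)(0.66300) + (-0.15)(0.12900) + (-0.40)(0.09975) + (-0.20)(0.15750) = 0.43965
(I − A)⁻¹ = adj(I−A) / det(I−A) ≈
  [   1.5080     0.8052     0.7642     0.8530]
  [   0.2934     1.6650     0.4504     0.8598]
  [   0.2269     0.5510     1.2010     0.6261]
  [   0.3582     0.8700     0.3173     1.5148]
x = (I − A)⁻¹ d = adj(I−A)·d / det(I−A), with det(I−A) = 0.43965:
  x_1 = (0.66300·260 + 0.35400·90 + 0.33600·360 + 0.37500·280) / 0.43965 = 430.20 / 0.43965 ≈ 978.51
  x_2 = (0.12900·260 + 0.73200·90 + 0.19800·360 + 0.37800·280) / 0.43965 = 276.54 / 0.43965 ≈ 629.00
  x_3 = (0.09975·260 + 0.24225·90 + 0.52800·360 + 0.27525·280) / 0.43965 = 314.8875 / 0.43965 ≈ 716.22
  x_4 = (0.15750·260 + 0.38250·90 + 0.13950·360 + 0.66600·280) / 0.43965 = 312.075 / 0.43965 ≈ 709.83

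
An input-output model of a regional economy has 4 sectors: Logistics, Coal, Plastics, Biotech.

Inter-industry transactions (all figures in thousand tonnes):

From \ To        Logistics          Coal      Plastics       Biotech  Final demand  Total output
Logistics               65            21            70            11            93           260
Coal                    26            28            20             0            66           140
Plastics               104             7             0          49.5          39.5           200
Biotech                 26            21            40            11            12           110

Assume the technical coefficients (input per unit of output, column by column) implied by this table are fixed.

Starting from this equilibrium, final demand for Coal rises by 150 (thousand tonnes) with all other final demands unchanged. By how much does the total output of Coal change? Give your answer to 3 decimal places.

Technical coefficients a_ij = z_ij / X_j:
  a_LL = 65/260 = 0.25, a_CL = 26/260 = 0.10, a_PL = 104/260 = 0.40, a_BL = 26/260 = 0.10
  a_LC = 21/140 = 0.15, a_CC = 28/140 = 0.20, a_PC = 7/140 = 0.05, a_BC = 21/140 = 0.15
  a_LP = 70/200 = 0.35, a_CP = 20/200 = 0.10, a_PP = 0/200 = 0.00, a_BP = 40/200 = 0.20
  a_LB = 11/110 = 0.10, a_CB = 0/110 = 0.00, a_PB = 49.5/110 = 0.45, a_BB = 11/110 = 0.10
I − A =
  [   0.75    -0.15    -0.35    -0.10]
  [  -0.10     0.80    -0.10     0.00]
  [  -0.40    -0.05     1.00    -0.45]
  [  -0.10    -0.15    -0.20     0.90]
Compute the cofactors C_ij = (−1)^(i+j)·(3×3 minor ij) of I−A; the adjugate is their transpose:
adj(I−A) = Cᵀ =
  [ 0.636750   0.176875   0.283000   0.212250]
  [ 0.121500   0.447750   0.100000   0.063500]
  [ 0.335250   0.150625   0.517000   0.295750]
  [ 0.165500   0.127750   0.163000   0.461500]
det(I−A) = Σ_j (I−A)_1j·C_1j = (0.75)(0.636750) + (-0.15)(0.121500) + (-0.35)(0.335250) + (-0.10)(0.165500) = 0.32545
(I − A)⁻¹ = adj(I−A) / det(I−A) ≈
  [   1.9565     0.5435     0.8696     0.6522]
  [   0.3733     1.3758     0.3073     0.1951]
  [   1.0301     0.4628     1.5886     0.9087]
  [   0.5085     0.3925     0.5008     1.4180]
Δx = (I − A)⁻¹ Δd with Δd having +150 in the Coal component and 0 elsewhere.
So Δx_C = L_CC · (+150), where L_CC = adj(I−A)_CC / det(I−A) = 0.447750 / 0.32545.
Δx_C = 0.447750 × (+150) / 0.32545 = 67.1625 / 0.32545 ≈ 206.368.

Δx_C = 206.368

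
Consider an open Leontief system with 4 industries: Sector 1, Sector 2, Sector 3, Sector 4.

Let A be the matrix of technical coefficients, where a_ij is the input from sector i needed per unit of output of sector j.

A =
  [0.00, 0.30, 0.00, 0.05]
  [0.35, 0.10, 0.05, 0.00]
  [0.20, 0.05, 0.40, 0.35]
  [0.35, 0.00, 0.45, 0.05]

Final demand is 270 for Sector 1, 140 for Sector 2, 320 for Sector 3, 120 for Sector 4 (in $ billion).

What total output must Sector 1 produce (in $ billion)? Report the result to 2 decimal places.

I − A =
  [   1.00    -0.30     0.00    -0.05]
  [  -0.35     0.90    -0.05     0.00]
  [  -0.20    -0.05     0.60    -0.35]
  [  -0.35     0.00    -0.45     0.95]
Compute the cofactors C_ij = (−1)^(i+j)·(3×3 minor ij) of I−A; the adjugate is their transpose:
adj(I−A) = Cᵀ =
  [ 0.368875   0.124875   0.034500   0.032125]
  [ 0.160000   0.397500   0.054500   0.028500]
  [ 0.297875   0.140375   0.739500   0.288125]
  [ 0.277000   0.112500   0.363000   0.471500]
det(I−A) = Σ_j (I−A)_1j·C_1j = (1.00)(0.368875) + (-0.30)(0.160000) + (0.00)(0.297875) + (-0.05)(0.277000) = 0.307025
(I − A)⁻¹ = adj(I−A) / det(I−A) ≈
  [   1.2014     0.4067     0.1124     0.1046]
  [   0.5211     1.2947     0.1775     0.0928]
  [   0.9702     0.4572     2.4086     0.9384]
  [   0.9022     0.3664     1.1823     1.5357]
x = (I − A)⁻¹ d = adj(I−A)·d / det(I−A), with det(I−A) = 0.307025:
  x_1 = (0.368875·270 + 0.124875·140 + 0.034500·320 + 0.032125·120) / 0.307025 = 131.97375 / 0.307025 ≈ 429.85
  x_2 = (0.160000·270 + 0.397500·140 + 0.054500·320 + 0.028500·120) / 0.307025 = 119.71 / 0.307025 ≈ 389.90
  x_3 = (0.297875·270 + 0.140375·140 + 0.739500·320 + 0.288125·120) / 0.307025 = 371.29375 / 0.307025 ≈ 1209.33
  x_4 = (0.277000·270 + 0.112500·140 + 0.363000·320 + 0.471500·120) / 0.307025 = 263.28 / 0.307025 ≈ 857.52

x_1 = 429.85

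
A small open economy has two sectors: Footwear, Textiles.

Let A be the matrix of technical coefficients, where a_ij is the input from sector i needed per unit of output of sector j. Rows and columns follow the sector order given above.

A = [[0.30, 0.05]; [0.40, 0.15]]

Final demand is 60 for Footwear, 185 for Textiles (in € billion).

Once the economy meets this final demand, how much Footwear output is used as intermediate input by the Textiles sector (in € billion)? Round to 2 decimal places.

z_12 = 13.35

I − A =
  [   0.70    -0.05]
  [  -0.40     0.85]
det(I−A) = (0.70)(0.85) − (-0.05)(-0.40) = 0.5750
adj(I−A) = [[0.85, 0.05], [0.40, 0.70]]
(I − A)⁻¹ = adj(I−A) / det(I−A) ≈
  [   1.4783     0.0870]
  [   0.6957     1.2174]
First solve x = (I − A)⁻¹ d = adj(I−A)·d / det(I−A); in particular x_2 = (0.40·60 + 0.70·185) / 0.5750 = 153.50 / 0.5750 ≈ 266.9565.
Intermediate flow from 1 to 2: z_12 = a_12 · x_2 = 0.05 × 153.50 / 0.5750 = 7.675 / 0.5750 ≈ 13.35.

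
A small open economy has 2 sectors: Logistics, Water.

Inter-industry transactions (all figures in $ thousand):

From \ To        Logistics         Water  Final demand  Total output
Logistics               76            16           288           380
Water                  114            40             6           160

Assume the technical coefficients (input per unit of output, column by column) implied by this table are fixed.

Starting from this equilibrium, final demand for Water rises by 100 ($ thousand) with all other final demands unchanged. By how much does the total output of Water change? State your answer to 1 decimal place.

Technical coefficients a_ij = z_ij / X_j:
  a_LL = 76/380 = 0.20, a_WL = 114/380 = 0.30
  a_LW = 16/160 = 0.10, a_WW = 40/160 = 0.25
I − A =
  [   0.80    -0.10]
  [  -0.30     0.75]
det(I−A) = (0.80)(0.75) − (-0.10)(-0.30) = 0.5700
adj(I−A) = [[0.75, 0.10], [0.30, 0.80]]
(I − A)⁻¹ = adj(I−A) / det(I−A) ≈
  [   1.3158     0.1754]
  [   0.5263     1.4035]
Δx = (I − A)⁻¹ Δd with Δd having +100 in the Water component and 0 elsewhere.
So Δx_W = L_WW · (+100), where L_WW = adj(I−A)_WW / det(I−A) = 0.80 / 0.5700.
Δx_W = 0.80 × (+100) / 0.5700 = 80.00 / 0.5700 ≈ 140.4.

Δx_W = 140.4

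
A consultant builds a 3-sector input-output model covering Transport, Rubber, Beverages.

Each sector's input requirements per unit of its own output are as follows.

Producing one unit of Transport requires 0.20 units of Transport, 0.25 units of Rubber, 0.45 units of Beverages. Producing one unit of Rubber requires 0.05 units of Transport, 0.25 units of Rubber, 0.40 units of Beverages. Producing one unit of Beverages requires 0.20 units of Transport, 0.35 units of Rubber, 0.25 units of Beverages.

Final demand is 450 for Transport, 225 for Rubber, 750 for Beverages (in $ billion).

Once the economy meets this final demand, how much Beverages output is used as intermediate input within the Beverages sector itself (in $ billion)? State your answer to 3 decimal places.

z_33 = 765.876

I − A =
  [   0.80    -0.05    -0.20]
  [  -0.25     0.75    -0.35]
  [  -0.45    -0.40     0.75]
Cofactors of I−A, C_ij = (−1)^(i+j)·(minor ij) (rows/columns in the sector order above):
  C_11 = (0.75)(0.75) − (-0.35)(-0.40) = 0.4225
  C_12 = −[(-0.25)(0.75) − (-0.35)(-0.45)] = 0.3450
  C_13 = (-0.25)(-0.40) − (0.75)(-0.45) = 0.4375
  C_21 = −[(-0.05)(0.75) − (-0.20)(-0.40)] = 0.1175
  C_22 = (0.80)(0.75) − (-0.20)(-0.45) = 0.5100
  C_23 = −[(0.80)(-0.40) − (-0.05)(-0.45)] = 0.3425
  C_31 = (-0.05)(-0.35) − (-0.20)(0.75) = 0.1675
  C_32 = −[(0.80)(-0.35) − (-0.20)(-0.25)] = 0.3300
  C_33 = (0.80)(0.75) − (-0.05)(-0.25) = 0.5875
det(I−A) = Σ_j (I−A)_1j·C_1j = (0.80)(0.4225) + (-0.05)(0.3450) + (-0.20)(0.4375) = 0.23325
adj(I−A) = Cᵀ =
  [ 0.4225   0.1175   0.1675]
  [ 0.3450   0.5100   0.3300]
  [ 0.4375   0.3425   0.5875]
(I − A)⁻¹ = adj(I−A) / det(I−A) ≈
  [   1.8114     0.5038     0.7181]
  [   1.4791     2.1865     1.4148]
  [   1.8757     1.4684     2.5188]
First solve x = (I − A)⁻¹ d = adj(I−A)·d / det(I−A); in particular x_3 = (0.4375·450 + 0.3425·225 + 0.5875·750) / 0.23325 = 714.5625 / 0.23325 ≈ 3063.50482.
Intermediate flow from 3 to 3: z_33 = a_33 · x_3 = 0.25 × 714.5625 / 0.23325 = 178.640625 / 0.23325 ≈ 765.876.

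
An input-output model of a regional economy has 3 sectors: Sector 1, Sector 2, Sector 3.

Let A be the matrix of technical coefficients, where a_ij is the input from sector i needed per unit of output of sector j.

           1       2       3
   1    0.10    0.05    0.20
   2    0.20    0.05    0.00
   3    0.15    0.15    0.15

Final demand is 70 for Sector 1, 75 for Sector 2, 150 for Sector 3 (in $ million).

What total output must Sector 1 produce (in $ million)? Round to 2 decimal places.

x_1 = 132.30

I − A =
  [   0.90    -0.05    -0.20]
  [  -0.20     0.95     0.00]
  [  -0.15    -0.15     0.85]
Cofactors of I−A, C_ij = (−1)^(i+j)·(minor ij) (rows/columns in the sector order above):
  C_11 = (0.95)(0.85) − (0.00)(-0.15) = 0.8075
  C_12 = −[(-0.20)(0.85) − (0.00)(-0.15)] = 0.1700
  C_13 = (-0.20)(-0.15) − (0.95)(-0.15) = 0.1725
  C_21 = −[(-0.05)(0.85) − (-0.20)(-0.15)] = 0.0725
  C_22 = (0.90)(0.85) − (-0.20)(-0.15) = 0.7350
  C_23 = −[(0.90)(-0.15) − (-0.05)(-0.15)] = 0.1425
  C_31 = (-0.05)(0.00) − (-0.20)(0.95) = 0.1900
  C_32 = −[(0.90)(0.00) − (-0.20)(-0.20)] = 0.0400
  C_33 = (0.90)(0.95) − (-0.05)(-0.20) = 0.8450
det(I−A) = Σ_j (I−A)_1j·C_1j = (0.90)(0.8075) + (-0.05)(0.1700) + (-0.20)(0.1725) = 0.68375
adj(I−A) = Cᵀ =
  [ 0.8075   0.0725   0.1900]
  [ 0.1700   0.7350   0.0400]
  [ 0.1725   0.1425   0.8450]
(I − A)⁻¹ = adj(I−A) / det(I−A) ≈
  [   1.1810     0.1060     0.2779]
  [   0.2486     1.0750     0.0585]
  [   0.2523     0.2084     1.2358]
x = (I − A)⁻¹ d = adj(I−A)·d / det(I−A), with det(I−A) = 0.68375:
  x_1 = (0.8075·70 + 0.0725·75 + 0.1900·150) / 0.68375 = 90.4625 / 0.68375 ≈ 132.30
  x_2 = (0.1700·70 + 0.7350·75 + 0.0400·150) / 0.68375 = 73.025 / 0.68375 ≈ 106.80
  x_3 = (0.1725·70 + 0.1425·75 + 0.8450·150) / 0.68375 = 149.5125 / 0.68375 ≈ 218.67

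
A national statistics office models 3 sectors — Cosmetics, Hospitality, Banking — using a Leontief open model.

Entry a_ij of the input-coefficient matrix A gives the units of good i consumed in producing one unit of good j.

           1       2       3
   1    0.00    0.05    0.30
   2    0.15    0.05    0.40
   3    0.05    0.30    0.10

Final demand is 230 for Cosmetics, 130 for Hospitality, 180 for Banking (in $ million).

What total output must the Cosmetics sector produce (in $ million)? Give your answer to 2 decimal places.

x_1 = 345.25

I − A =
  [   1.00    -0.05    -0.30]
  [  -0.15     0.95    -0.40]
  [  -0.05    -0.30     0.90]
Cofactors of I−A, C_ij = (−1)^(i+j)·(minor ij) (rows/columns in the sector order above):
  C_11 = (0.95)(0.90) − (-0.40)(-0.30) = 0.7350
  C_12 = −[(-0.15)(0.90) − (-0.40)(-0.05)] = 0.1550
  C_13 = (-0.15)(-0.30) − (0.95)(-0.05) = 0.0925
  C_21 = −[(-0.05)(0.90) − (-0.30)(-0.30)] = 0.1350
  C_22 = (1.00)(0.90) − (-0.30)(-0.05) = 0.8850
  C_23 = −[(1.00)(-0.30) − (-0.05)(-0.05)] = 0.3025
  C_31 = (-0.05)(-0.40) − (-0.30)(0.95) = 0.3050
  C_32 = −[(1.00)(-0.40) − (-0.30)(-0.15)] = 0.4450
  C_33 = (1.00)(0.95) − (-0.05)(-0.15) = 0.9425
det(I−A) = Σ_j (I−A)_1j·C_1j = (1.00)(0.7350) + (-0.05)(0.1550) + (-0.30)(0.0925) = 0.6995
adj(I−A) = Cᵀ =
  [ 0.7350   0.1350   0.3050]
  [ 0.1550   0.8850   0.4450]
  [ 0.0925   0.3025   0.9425]
(I − A)⁻¹ = adj(I−A) / det(I−A) ≈
  [   1.0508     0.1930     0.4360]
  [   0.2216     1.2652     0.6362]
  [   0.1322     0.4325     1.3474]
x = (I − A)⁻¹ d = adj(I−A)·d / det(I−A), with det(I−A) = 0.6995:
  x_1 = (0.7350·230 + 0.1350·130 + 0.3050·180) / 0.6995 = 241.50 / 0.6995 ≈ 345.25
  x_2 = (0.1550·230 + 0.8850·130 + 0.4450·180) / 0.6995 = 230.80 / 0.6995 ≈ 329.95
  x_3 = (0.0925·230 + 0.3025·130 + 0.9425·180) / 0.6995 = 230.25 / 0.6995 ≈ 329.16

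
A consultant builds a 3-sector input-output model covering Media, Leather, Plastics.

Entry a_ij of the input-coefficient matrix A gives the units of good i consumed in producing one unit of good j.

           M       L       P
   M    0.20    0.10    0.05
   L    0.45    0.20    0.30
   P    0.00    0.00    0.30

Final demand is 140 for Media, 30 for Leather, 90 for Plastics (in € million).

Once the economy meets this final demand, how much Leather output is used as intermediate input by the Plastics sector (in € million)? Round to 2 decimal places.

I − A =
  [   0.80    -0.10    -0.05]
  [  -0.45     0.80    -0.30]
  [   0.00     0.00     0.70]
Cofactors of I−A, C_ij = (−1)^(i+j)·(minor ij) (rows/columns in the sector order above):
  C_11 = (0.80)(0.70) − (-0.30)(0.00) = 0.5600
  C_12 = −[(-0.45)(0.70) − (-0.30)(0.00)] = 0.3150
  C_13 = (-0.45)(0.00) − (0.80)(0.00) = 0.0000
  C_21 = −[(-0.10)(0.70) − (-0.05)(0.00)] = 0.0700
  C_22 = (0.80)(0.70) − (-0.05)(0.00) = 0.5600
  C_23 = −[(0.80)(0.00) − (-0.10)(0.00)] = 0.0000
  C_31 = (-0.10)(-0.30) − (-0.05)(0.80) = 0.0700
  C_32 = −[(0.80)(-0.30) − (-0.05)(-0.45)] = 0.2625
  C_33 = (0.80)(0.80) − (-0.10)(-0.45) = 0.5950
det(I−A) = Σ_j (I−A)_1j·C_1j = (0.80)(0.5600) + (-0.10)(0.3150) + (-0.05)(0.0000) = 0.4165
adj(I−A) = Cᵀ =
  [ 0.5600   0.0700   0.0700]
  [ 0.3150   0.5600   0.2625]
  [ 0.0000   0.0000   0.5950]
(I − A)⁻¹ = adj(I−A) / det(I−A) ≈
  [   1.3445     0.1681     0.1681]
  [   0.7563     1.3445     0.6303]
  [   0.0000     0.0000     1.4286]
First solve x = (I − A)⁻¹ d = adj(I−A)·d / det(I−A); in particular x_P = (0.0000·140 + 0.0000·30 + 0.5950·90) / 0.4165 = 53.55 / 0.4165 ≈ 128.5714.
Intermediate flow from L to P: z_LP = a_LP · x_P = 0.30 × 53.55 / 0.4165 = 16.065 / 0.4165 ≈ 38.57.

z_LP = 38.57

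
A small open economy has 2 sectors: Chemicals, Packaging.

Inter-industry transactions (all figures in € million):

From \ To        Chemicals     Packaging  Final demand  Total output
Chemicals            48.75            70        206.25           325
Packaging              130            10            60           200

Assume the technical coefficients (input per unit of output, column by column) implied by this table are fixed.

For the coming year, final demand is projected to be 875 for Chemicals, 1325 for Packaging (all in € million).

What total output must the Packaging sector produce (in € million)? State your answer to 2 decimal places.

Technical coefficients a_ij = z_ij / X_j:
  a_CC = 48.75/325 = 0.15, a_PC = 130/325 = 0.40
  a_CP = 70/200 = 0.35, a_PP = 10/200 = 0.05
I − A =
  [   0.85    -0.35]
  [  -0.40     0.95]
det(I−A) = (0.85)(0.95) − (-0.35)(-0.40) = 0.6675
adj(I−A) = [[0.95, 0.35], [0.40, 0.85]]
(I − A)⁻¹ = adj(I−A) / det(I−A) ≈
  [   1.4232     0.5243]
  [   0.5993     1.2734]
x = (I − A)⁻¹ d = adj(I−A)·d / det(I−A), with det(I−A) = 0.6675:
  x_C = (0.95·875 + 0.35·1325) / 0.6675 = 1295.00 / 0.6675 ≈ 1940.07
  x_P = (0.40·875 + 0.85·1325) / 0.6675 = 1476.25 / 0.6675 ≈ 2211.61

x_P = 2211.61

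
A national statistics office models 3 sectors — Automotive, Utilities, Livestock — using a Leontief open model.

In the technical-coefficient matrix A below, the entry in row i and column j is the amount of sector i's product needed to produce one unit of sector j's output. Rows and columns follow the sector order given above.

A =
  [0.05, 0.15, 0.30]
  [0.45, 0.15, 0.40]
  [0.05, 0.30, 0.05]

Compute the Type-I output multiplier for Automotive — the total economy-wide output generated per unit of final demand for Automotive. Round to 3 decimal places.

I − A =
  [   0.95    -0.15    -0.30]
  [  -0.45     0.85    -0.40]
  [  -0.05    -0.30     0.95]
Cofactors of I−A, C_ij = (−1)^(i+j)·(minor ij) (rows/columns in the sector order above):
  C_11 = (0.85)(0.95) − (-0.40)(-0.30) = 0.6875
  C_12 = −[(-0.45)(0.95) − (-0.40)(-0.05)] = 0.4475
  C_13 = (-0.45)(-0.30) − (0.85)(-0.05) = 0.1775
  C_21 = −[(-0.15)(0.95) − (-0.30)(-0.30)] = 0.2325
  C_22 = (0.95)(0.95) − (-0.30)(-0.05) = 0.8875
  C_23 = −[(0.95)(-0.30) − (-0.15)(-0.05)] = 0.2925
  C_31 = (-0.15)(-0.40) − (-0.30)(0.85) = 0.3150
  C_32 = −[(0.95)(-0.40) − (-0.30)(-0.45)] = 0.5150
  C_33 = (0.95)(0.85) − (-0.15)(-0.45) = 0.7400
det(I−A) = Σ_j (I−A)_1j·C_1j = (0.95)(0.6875) + (-0.15)(0.4475) + (-0.30)(0.1775) = 0.53275
adj(I−A) = Cᵀ =
  [ 0.6875   0.2325   0.3150]
  [ 0.4475   0.8875   0.5150]
  [ 0.1775   0.2925   0.7400]
(I − A)⁻¹ = adj(I−A) / det(I−A) ≈
  [   1.2905     0.4364     0.5913]
  [   0.8400     1.6659     0.9667]
  [   0.3332     0.5490     1.3890]
The output multiplier for sector j is the column-j sum of the Leontief inverse (I − A)⁻¹ = adj(I−A) / det(I−A).
Column A of adj(I−A): (0.6875, 0.4475, 0.1775); det(I−A) = 0.53275.
m_A = (0.6875 + 0.4475 + 0.1775) / 0.53275 = 1.3125 / 0.53275 ≈ 2.464.

m_A = 2.464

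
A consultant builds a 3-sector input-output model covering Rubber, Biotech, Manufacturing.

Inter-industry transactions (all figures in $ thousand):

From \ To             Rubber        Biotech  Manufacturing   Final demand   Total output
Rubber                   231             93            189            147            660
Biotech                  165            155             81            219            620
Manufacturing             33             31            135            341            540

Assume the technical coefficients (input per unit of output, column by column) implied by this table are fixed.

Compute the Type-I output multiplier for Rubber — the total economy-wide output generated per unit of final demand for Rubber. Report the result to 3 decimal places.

m_1 = 2.548

Technical coefficients a_ij = z_ij / X_j:
  a_11 = 231/660 = 0.35, a_21 = 165/660 = 0.25, a_31 = 33/660 = 0.05
  a_12 = 93/620 = 0.15, a_22 = 155/620 = 0.25, a_32 = 31/620 = 0.05
  a_13 = 189/540 = 0.35, a_23 = 81/540 = 0.15, a_33 = 135/540 = 0.25
I − A =
  [   0.65    -0.15    -0.35]
  [  -0.25     0.75    -0.15]
  [  -0.05    -0.05     0.75]
Cofactors of I−A, C_ij = (−1)^(i+j)·(minor ij) (rows/columns in the sector order above):
  C_11 = (0.75)(0.75) − (-0.15)(-0.05) = 0.5550
  C_12 = −[(-0.25)(0.75) − (-0.15)(-0.05)] = 0.1950
  C_13 = (-0.25)(-0.05) − (0.75)(-0.05) = 0.0500
  C_21 = −[(-0.15)(0.75) − (-0.35)(-0.05)] = 0.1300
  C_22 = (0.65)(0.75) − (-0.35)(-0.05) = 0.4700
  C_23 = −[(0.65)(-0.05) − (-0.15)(-0.05)] = 0.0400
  C_31 = (-0.15)(-0.15) − (-0.35)(0.75) = 0.2850
  C_32 = −[(0.65)(-0.15) − (-0.35)(-0.25)] = 0.1850
  C_33 = (0.65)(0.75) − (-0.15)(-0.25) = 0.4500
det(I−A) = Σ_j (I−A)_1j·C_1j = (0.65)(0.5550) + (-0.15)(0.1950) + (-0.35)(0.0500) = 0.3140
adj(I−A) = Cᵀ =
  [ 0.5550   0.1300   0.2850]
  [ 0.1950   0.4700   0.1850]
  [ 0.0500   0.0400   0.4500]
(I − A)⁻¹ = adj(I−A) / det(I−A) ≈
  [   1.7675     0.4140     0.9076]
  [   0.6210     1.4968     0.5892]
  [   0.1592     0.1274     1.4331]
The output multiplier for sector j is the column-j sum of the Leontief inverse (I − A)⁻¹ = adj(I−A) / det(I−A).
Column 1 of adj(I−A): (0.5550, 0.1950, 0.0500); det(I−A) = 0.3140.
m_1 = (0.5550 + 0.1950 + 0.0500) / 0.3140 = 0.80 / 0.3140 ≈ 2.548.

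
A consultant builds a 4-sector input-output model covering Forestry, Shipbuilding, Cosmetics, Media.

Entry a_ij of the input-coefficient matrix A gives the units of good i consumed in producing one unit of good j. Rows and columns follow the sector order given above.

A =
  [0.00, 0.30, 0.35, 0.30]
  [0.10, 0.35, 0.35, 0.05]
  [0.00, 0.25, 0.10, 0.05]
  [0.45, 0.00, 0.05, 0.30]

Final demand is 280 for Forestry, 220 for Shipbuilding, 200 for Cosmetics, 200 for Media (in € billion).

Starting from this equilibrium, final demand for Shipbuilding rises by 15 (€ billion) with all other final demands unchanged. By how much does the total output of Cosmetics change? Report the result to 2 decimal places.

Δx_C = 9.33

I − A =
  [   1.00    -0.30    -0.35    -0.30]
  [  -0.10     0.65    -0.35    -0.05]
  [   0.00    -0.25     0.90    -0.05]
  [  -0.45     0.00    -0.05     0.70]
Compute the cofactors C_ij = (−1)^(i+j)·(3×3 minor ij) of I−A; the adjugate is their transpose:
adj(I−A) = Cᵀ =
  [ 0.346000   0.253250   0.243250   0.183750]
  [ 0.090875   0.498125   0.234125   0.091250]
  [ 0.037750   0.148000   0.339500   0.051000]
  [ 0.225125   0.173375   0.180625   0.461750]
det(I−A) = Σ_j (I−A)_1j·C_1j = (1.00)(0.346000) + (-0.30)(0.090875) + (-0.35)(0.037750) + (-0.30)(0.225125) = 0.2379875
(I − A)⁻¹ = adj(I−A) / det(I−A) ≈
  [   1.4539     1.0641     1.0221     0.7721]
  [   0.3818     2.0931     0.9838     0.3834]
  [   0.1586     0.6219     1.4265     0.2143]
  [   0.9460     0.7285     0.7590     1.9402]
Δx = (I − A)⁻¹ Δd with Δd having +15 in the Shipbuilding component and 0 elsewhere.
So Δx_C = L_CS · (+15), where L_CS = adj(I−A)_CS / det(I−A) = 0.148000 / 0.2379875.
Δx_C = 0.148000 × (+15) / 0.2379875 = 2.22 / 0.2379875 ≈ 9.33.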